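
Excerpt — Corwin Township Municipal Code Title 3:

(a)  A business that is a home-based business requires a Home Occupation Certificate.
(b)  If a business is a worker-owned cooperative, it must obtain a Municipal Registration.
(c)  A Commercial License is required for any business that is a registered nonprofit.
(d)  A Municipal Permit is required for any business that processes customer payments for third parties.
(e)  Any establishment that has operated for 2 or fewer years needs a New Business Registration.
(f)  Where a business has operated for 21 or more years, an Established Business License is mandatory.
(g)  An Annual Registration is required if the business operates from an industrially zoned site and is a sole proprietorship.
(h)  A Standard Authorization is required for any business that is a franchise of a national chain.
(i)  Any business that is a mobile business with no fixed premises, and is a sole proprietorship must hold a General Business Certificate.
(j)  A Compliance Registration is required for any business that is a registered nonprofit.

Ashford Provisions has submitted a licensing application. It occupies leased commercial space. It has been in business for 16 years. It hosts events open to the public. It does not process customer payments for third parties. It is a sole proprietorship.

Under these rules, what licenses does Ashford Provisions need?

None

(a) occupies leased commercial space (not: is a home-based business) → Home Occupation Certificate not required.
(b) is a sole proprietorship (not: is a worker-owned cooperative) → Municipal Registration not required.
(c) is a sole proprietorship (not: is a registered nonprofit) → Commercial License not required.
(d) does not process customer payments for third parties → Municipal Permit not required.
(e) years in business 16 > 2 → New Business Registration not required.
(f) years in business 16 < 21 → Established Business License not required.
(g) occupies leased commercial space (not: operates from an industrially zoned site); is a sole proprietorship → Annual Registration not required.
(h) is a sole proprietorship (not: is a franchise of a national chain) → Standard Authorization not required.
(i) occupies leased commercial space (not: is a mobile business with no fixed premises); is a sole proprietorship → General Business Certificate not required.
(j) is a sole proprietorship (not: is a registered nonprofit) → Compliance Registration not required.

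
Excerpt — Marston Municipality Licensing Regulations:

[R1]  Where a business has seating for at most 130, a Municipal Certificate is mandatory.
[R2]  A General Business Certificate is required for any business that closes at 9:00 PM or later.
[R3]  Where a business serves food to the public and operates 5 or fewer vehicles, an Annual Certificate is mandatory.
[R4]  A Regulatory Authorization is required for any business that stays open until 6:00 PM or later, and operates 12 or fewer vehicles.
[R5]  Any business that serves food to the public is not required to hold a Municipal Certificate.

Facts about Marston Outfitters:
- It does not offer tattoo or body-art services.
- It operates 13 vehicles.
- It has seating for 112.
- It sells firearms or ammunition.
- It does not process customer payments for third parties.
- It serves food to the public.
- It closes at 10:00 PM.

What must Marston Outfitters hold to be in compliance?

General Business Certificate

[R1] seating 112 ≤ 130 → Municipal Certificate required.
[R2] closes 10:00 PM, after 9:00 PM → General Business Certificate required.
[R3] serves food to the public; vehicles 13 > 5 → Annual Certificate not required.
[R4] closes 10:00 PM, after 6:00 PM; vehicles 13 > 12 → Regulatory Authorization not required.
[R5] serves food to the public → exempt from Municipal Certificate.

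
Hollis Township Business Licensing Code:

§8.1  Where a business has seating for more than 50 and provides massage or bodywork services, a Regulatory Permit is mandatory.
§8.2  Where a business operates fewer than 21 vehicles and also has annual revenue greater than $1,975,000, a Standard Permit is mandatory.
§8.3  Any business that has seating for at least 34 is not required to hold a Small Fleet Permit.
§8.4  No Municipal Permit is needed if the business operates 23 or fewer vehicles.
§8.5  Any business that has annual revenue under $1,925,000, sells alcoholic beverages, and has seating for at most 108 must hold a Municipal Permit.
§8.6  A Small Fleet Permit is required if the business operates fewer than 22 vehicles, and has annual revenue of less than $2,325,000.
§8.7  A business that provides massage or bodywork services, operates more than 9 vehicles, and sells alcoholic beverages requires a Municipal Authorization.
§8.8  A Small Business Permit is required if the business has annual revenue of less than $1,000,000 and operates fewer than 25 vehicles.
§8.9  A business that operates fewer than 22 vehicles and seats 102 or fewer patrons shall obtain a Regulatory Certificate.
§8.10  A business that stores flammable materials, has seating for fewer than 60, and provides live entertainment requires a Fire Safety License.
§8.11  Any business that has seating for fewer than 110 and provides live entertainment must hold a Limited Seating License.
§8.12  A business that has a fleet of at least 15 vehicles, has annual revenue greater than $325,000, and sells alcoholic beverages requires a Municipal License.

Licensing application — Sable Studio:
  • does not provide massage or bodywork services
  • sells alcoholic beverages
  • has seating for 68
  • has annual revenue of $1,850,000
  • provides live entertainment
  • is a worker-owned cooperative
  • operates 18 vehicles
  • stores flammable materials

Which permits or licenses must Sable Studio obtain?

§8.1 seating 68 > 50; does not provide massage or bodywork services → Regulatory Permit not required.
§8.2 vehicles 18 < 21; revenue $1,850,000 ≤ $1,975,000 → Standard Permit not required.
§8.3 seating 68 ≥ 34 → exempt from Small Fleet Permit.
§8.4 vehicles 18 ≤ 23 → exempt from Municipal Permit.
§8.5 revenue $1,850,000 < $1,925,000; sells alcoholic beverages; seating 68 ≤ 108 → Municipal Permit required.
§8.6 vehicles 18 < 22; revenue $1,850,000 < $2,325,000 → Small Fleet Permit required.
§8.7 does not provide massage or bodywork services; vehicles 18 > 9; sells alcoholic beverages → Municipal Authorization not required.
§8.8 revenue $1,850,000 ≥ $1,000,000; vehicles 18 < 25 → Small Business Permit not required.
§8.9 vehicles 18 < 22; seating 68 ≤ 102 → Regulatory Certificate required.
§8.10 stores flammable materials; seating 68 ≥ 60; provides live entertainment → Fire Safety License not required.
§8.11 seating 68 < 110; provides live entertainment → Limited Seating License required.
§8.12 vehicles 18 ≥ 15; revenue $1,850,000 > $325,000; sells alcoholic beverages → Municipal License required.

Limited Seating License, Municipal License, Regulatory Certificate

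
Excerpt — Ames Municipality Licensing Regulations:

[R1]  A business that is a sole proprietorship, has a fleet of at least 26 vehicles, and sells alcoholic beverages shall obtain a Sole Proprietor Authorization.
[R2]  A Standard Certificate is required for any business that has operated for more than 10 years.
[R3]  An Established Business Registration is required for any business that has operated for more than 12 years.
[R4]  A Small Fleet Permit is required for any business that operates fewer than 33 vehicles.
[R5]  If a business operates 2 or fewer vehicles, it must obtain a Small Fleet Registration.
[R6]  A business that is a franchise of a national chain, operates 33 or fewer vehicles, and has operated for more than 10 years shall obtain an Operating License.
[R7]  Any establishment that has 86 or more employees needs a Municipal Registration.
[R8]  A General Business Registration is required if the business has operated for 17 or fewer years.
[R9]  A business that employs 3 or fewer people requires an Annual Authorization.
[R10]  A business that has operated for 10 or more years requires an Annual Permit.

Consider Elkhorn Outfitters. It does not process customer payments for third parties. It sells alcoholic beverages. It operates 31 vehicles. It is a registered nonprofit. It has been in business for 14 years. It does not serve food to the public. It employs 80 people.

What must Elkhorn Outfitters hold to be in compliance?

Annual Permit, Established Business Registration, General Business Registration, Small Fleet Permit, Standard Certificate

[R1] is a registered nonprofit (not: is a sole proprietorship); vehicles 31 ≥ 26; sells alcoholic beverages → Sole Proprietor Authorization not required.
[R2] years in business 14 > 10 → Standard Certificate required.
[R3] years in business 14 > 12 → Established Business Registration required.
[R4] vehicles 31 < 33 → Small Fleet Permit required.
[R5] vehicles 31 > 2 → Small Fleet Registration not required.
[R6] is a registered nonprofit (not: is a franchise of a national chain); vehicles 31 ≤ 33; years in business 14 > 10 → Operating License not required.
[R7] employees 80 < 86 → Municipal Registration not required.
[R8] years in business 14 ≤ 17 → General Business Registration required.
[R9] employees 80 > 3 → Annual Authorization not required.
[R10] years in business 14 ≥ 10 → Annual Permit required.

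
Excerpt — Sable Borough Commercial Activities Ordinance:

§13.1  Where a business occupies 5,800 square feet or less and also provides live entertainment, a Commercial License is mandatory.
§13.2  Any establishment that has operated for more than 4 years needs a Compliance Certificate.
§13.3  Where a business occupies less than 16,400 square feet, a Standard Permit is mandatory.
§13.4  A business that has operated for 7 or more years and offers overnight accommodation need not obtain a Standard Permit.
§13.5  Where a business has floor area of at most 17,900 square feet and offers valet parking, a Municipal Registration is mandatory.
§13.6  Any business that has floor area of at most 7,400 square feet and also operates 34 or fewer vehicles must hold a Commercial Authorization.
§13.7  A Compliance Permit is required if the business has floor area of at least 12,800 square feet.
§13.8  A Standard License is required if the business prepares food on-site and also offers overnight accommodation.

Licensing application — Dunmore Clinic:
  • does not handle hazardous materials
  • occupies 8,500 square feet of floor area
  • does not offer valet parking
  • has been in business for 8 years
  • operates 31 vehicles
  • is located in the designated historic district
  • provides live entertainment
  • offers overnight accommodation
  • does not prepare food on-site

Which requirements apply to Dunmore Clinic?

§13.1 floor area 8,500 square feet > 5,800 square feet; provides live entertainment → Commercial License not required.
§13.2 years in business 8 > 4 → Compliance Certificate required.
§13.3 floor area 8,500 square feet < 16,400 square feet → Standard Permit required.
§13.4 years in business 8 ≥ 7; offers overnight accommodation → exempt from Standard Permit.
§13.5 floor area 8,500 square feet ≤ 17,900 square feet; does not offer valet parking → Municipal Registration not required.
§13.6 floor area 8,500 square feet > 7,400 square feet; vehicles 31 ≤ 34 → Commercial Authorization not required.
§13.7 floor area 8,500 square feet < 12,800 square feet → Compliance Permit not required.
§13.8 does not prepare food on-site; offers overnight accommodation → Standard License not required.

Compliance Certificate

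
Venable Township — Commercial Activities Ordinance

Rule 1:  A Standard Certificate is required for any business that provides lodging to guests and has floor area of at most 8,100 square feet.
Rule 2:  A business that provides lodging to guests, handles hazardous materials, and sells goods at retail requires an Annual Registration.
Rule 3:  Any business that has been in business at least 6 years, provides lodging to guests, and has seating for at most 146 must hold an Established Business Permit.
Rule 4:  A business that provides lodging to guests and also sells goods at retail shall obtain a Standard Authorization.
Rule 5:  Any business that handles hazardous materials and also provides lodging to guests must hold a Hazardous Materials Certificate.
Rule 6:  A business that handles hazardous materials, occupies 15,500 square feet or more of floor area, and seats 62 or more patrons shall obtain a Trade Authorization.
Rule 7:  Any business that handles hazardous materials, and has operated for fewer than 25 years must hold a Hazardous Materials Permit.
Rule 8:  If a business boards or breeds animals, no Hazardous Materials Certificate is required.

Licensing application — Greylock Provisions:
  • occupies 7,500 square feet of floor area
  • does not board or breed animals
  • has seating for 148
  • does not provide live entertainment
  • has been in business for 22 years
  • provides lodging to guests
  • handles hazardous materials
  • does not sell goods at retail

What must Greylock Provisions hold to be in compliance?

Hazardous Materials Certificate, Hazardous Materials Permit, Standard Certificate

Rule 1: provides lodging to guests; floor area 7,500 square feet ≤ 8,100 square feet → Standard Certificate required.
Rule 2: provides lodging to guests; handles hazardous materials; does not sell goods at retail → Annual Registration not required.
Rule 3: years in business 22 ≥ 6; provides lodging to guests; seating 148 > 146 → Established Business Permit not required.
Rule 4: provides lodging to guests; does not sell goods at retail → Standard Authorization not required.
Rule 5: handles hazardous materials; provides lodging to guests → Hazardous Materials Certificate required.
Rule 6: handles hazardous materials; floor area 7,500 square feet < 15,500 square feet; seating 148 ≥ 62 → Trade Authorization not required.
Rule 7: handles hazardous materials; years in business 22 < 25 → Hazardous Materials Permit required.
Rule 8: does not board or breed animals → Hazardous Materials Certificate exemption does not apply.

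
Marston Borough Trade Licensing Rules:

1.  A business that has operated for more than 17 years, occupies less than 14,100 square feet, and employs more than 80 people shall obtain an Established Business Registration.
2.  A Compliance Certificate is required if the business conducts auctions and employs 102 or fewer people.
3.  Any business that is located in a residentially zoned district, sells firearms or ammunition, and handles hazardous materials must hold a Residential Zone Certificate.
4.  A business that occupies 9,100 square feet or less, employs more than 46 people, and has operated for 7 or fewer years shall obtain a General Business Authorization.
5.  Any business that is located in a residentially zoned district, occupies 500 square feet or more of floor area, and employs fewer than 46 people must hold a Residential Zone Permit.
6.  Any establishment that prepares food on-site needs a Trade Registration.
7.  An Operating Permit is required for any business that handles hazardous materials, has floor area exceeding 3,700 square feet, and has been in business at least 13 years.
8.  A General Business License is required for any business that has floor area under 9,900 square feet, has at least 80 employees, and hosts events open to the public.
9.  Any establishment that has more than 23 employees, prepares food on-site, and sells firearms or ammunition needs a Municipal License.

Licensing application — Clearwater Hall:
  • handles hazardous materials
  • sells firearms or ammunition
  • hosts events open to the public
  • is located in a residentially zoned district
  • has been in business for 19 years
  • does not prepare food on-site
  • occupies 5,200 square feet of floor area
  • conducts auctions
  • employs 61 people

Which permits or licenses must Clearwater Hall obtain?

Compliance Certificate, Operating Permit, Residential Zone Certificate

1. years in business 19 > 17; floor area 5,200 square feet < 14,100 square feet; employees 61 ≤ 80 → Established Business Registration not required.
2. conducts auctions; employees 61 ≤ 102 → Compliance Certificate required.
3. is located in a residentially zoned district; sells firearms or ammunition; handles hazardous materials → Residential Zone Certificate required.
4. floor area 5,200 square feet ≤ 9,100 square feet; employees 61 > 46; years in business 19 > 7 → General Business Authorization not required.
5. is located in a residentially zoned district; floor area 5,200 square feet ≥ 500 square feet; employees 61 ≥ 46 → Residential Zone Permit not required.
6. does not prepare food on-site → Trade Registration not required.
7. handles hazardous materials; floor area 5,200 square feet > 3,700 square feet; years in business 19 ≥ 13 → Operating Permit required.
8. floor area 5,200 square feet < 9,900 square feet; employees 61 < 80; hosts events open to the public → General Business License not required.
9. employees 61 > 23; does not prepare food on-site; sells firearms or ammunition → Municipal License not required.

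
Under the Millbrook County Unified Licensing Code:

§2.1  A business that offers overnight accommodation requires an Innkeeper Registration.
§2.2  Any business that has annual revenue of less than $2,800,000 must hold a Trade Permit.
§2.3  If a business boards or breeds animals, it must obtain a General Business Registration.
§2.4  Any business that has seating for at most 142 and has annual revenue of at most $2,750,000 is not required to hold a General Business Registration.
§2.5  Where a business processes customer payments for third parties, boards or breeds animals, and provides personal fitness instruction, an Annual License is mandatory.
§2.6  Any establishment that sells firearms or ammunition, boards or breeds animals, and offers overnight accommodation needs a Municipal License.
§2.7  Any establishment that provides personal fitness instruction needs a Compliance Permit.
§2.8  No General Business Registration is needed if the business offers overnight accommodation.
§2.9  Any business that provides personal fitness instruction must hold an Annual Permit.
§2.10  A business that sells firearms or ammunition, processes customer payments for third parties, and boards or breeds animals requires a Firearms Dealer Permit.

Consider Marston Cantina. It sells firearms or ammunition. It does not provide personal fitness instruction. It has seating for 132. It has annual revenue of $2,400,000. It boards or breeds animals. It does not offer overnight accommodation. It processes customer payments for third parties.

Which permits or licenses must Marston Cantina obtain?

§2.1 does not offer overnight accommodation → Innkeeper Registration not required.
§2.2 revenue $2,400,000 < $2,800,000 → Trade Permit required.
§2.3 boards or breeds animals → General Business Registration required.
§2.4 seating 132 ≤ 142; revenue $2,400,000 ≤ $2,750,000 → exempt from General Business Registration.
§2.5 processes customer payments for third parties; boards or breeds animals; does not provide personal fitness instruction → Annual License not required.
§2.6 sells firearms or ammunition; boards or breeds animals; does not offer overnight accommodation → Municipal License not required.
§2.7 does not provide personal fitness instruction → Compliance Permit not required.
§2.8 does not offer overnight accommodation → General Business Registration exemption does not apply.
§2.9 does not provide personal fitness instruction → Annual Permit not required.
§2.10 sells firearms or ammunition; processes customer payments for third parties; boards or breeds animals → Firearms Dealer Permit required.

Firearms Dealer Permit, Trade Permit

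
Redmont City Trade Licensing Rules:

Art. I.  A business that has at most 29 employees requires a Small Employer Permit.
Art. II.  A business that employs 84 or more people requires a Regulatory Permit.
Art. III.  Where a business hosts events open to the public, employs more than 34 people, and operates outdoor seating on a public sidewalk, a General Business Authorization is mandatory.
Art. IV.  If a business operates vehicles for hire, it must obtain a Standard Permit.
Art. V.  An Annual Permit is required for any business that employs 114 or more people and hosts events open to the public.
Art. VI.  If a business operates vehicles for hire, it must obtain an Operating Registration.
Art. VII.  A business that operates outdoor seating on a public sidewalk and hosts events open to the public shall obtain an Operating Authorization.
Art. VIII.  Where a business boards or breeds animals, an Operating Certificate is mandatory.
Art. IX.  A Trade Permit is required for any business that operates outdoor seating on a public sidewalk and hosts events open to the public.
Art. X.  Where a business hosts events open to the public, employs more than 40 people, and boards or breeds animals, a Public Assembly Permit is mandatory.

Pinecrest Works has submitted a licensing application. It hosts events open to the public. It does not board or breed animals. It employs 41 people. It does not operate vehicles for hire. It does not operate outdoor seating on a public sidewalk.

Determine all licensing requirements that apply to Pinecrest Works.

Art. I. employees 41 > 29 → Small Employer Permit not required.
Art. II. employees 41 < 84 → Regulatory Permit not required.
Art. III. hosts events open to the public; employees 41 > 34; does not operate outdoor seating on a public sidewalk → General Business Authorization not required.
Art. IV. does not operate vehicles for hire → Standard Permit not required.
Art. V. employees 41 < 114; hosts events open to the public → Annual Permit not required.
Art. VI. does not operate vehicles for hire → Operating Registration not required.
Art. VII. does not operate outdoor seating on a public sidewalk; hosts events open to the public → Operating Authorization not required.
Art. VIII. does not board or breed animals → Operating Certificate not required.
Art. IX. does not operate outdoor seating on a public sidewalk; hosts events open to the public → Trade Permit not required.
Art. X. hosts events open to the public; employees 41 > 40; does not board or breed animals → Public Assembly Permit not required.

None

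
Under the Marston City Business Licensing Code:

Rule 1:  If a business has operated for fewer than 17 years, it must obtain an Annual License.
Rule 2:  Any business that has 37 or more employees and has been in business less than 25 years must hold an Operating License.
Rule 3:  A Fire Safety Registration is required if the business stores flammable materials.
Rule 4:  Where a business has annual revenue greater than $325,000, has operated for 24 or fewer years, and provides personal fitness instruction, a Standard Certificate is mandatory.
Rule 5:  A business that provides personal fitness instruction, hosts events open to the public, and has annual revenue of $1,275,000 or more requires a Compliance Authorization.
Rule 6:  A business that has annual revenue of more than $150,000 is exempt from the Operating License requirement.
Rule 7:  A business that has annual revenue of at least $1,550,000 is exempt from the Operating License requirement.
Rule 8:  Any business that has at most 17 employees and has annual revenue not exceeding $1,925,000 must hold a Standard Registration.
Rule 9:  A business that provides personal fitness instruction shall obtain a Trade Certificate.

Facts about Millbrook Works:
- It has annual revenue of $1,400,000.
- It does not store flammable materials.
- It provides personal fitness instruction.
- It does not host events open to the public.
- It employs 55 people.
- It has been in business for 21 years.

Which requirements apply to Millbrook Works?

Rule 1: years in business 21 ≥ 17 → Annual License not required.
Rule 2: employees 55 ≥ 37; years in business 21 < 25 → Operating License required.
Rule 3: does not store flammable materials → Fire Safety Registration not required.
Rule 4: revenue $1,400,000 > $325,000; years in business 21 ≤ 24; provides personal fitness instruction → Standard Certificate required.
Rule 5: provides personal fitness instruction; does not host events open to the public; revenue $1,400,000 ≥ $1,275,000 → Compliance Authorization not required.
Rule 6: revenue $1,400,000 > $150,000 → exempt from Operating License.
Rule 7: revenue $1,400,000 < $1,550,000 → Operating License exemption does not apply.
Rule 8: employees 55 > 17; revenue $1,400,000 ≤ $1,925,000 → Standard Registration not required.
Rule 9: provides personal fitness instruction → Trade Certificate required.

Standard Certificate, Trade Certificate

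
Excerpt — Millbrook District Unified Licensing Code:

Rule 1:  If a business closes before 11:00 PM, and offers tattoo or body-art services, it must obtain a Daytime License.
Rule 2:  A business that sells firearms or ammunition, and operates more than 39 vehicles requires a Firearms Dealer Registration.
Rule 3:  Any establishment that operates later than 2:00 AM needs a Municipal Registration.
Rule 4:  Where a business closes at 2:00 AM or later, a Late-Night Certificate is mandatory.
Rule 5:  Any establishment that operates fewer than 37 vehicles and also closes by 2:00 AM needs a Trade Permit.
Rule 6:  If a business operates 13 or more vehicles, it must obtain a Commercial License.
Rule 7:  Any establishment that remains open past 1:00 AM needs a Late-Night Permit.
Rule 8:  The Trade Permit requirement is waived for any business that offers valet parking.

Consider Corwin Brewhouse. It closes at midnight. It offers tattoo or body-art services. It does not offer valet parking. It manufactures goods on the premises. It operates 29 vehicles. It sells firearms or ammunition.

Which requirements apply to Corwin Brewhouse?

Commercial License, Trade Permit

Rule 1: closes midnight, after 11:00 PM; offers tattoo or body-art services → Daytime License not required.
Rule 2: sells firearms or ammunition; vehicles 29 ≤ 39 → Firearms Dealer Registration not required.
Rule 3: closes midnight, at/before 2:00 AM → Municipal Registration not required.
Rule 4: closes midnight, at/before 2:00 AM → Late-Night Certificate not required.
Rule 5: vehicles 29 < 37; closes midnight, at/before 2:00 AM → Trade Permit required.
Rule 6: vehicles 29 ≥ 13 → Commercial License required.
Rule 7: closes midnight, at/before 1:00 AM → Late-Night Permit not required.
Rule 8: does not offer valet parking → Trade Permit exemption does not apply.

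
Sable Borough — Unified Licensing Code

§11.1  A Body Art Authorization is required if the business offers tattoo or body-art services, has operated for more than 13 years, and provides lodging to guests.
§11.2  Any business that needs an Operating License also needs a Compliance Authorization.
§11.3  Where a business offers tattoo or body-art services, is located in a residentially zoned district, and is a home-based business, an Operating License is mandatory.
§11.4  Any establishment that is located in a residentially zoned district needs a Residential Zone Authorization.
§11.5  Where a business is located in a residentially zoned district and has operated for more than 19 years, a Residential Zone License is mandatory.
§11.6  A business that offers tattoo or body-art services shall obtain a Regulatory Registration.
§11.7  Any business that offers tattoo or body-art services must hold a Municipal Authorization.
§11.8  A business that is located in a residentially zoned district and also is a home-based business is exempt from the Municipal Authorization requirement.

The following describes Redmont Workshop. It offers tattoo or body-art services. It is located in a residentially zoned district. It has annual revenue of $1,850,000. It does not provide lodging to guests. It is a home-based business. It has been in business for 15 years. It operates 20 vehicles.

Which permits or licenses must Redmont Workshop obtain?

§11.1 offers tattoo or body-art services; years in business 15 > 13; does not provide lodging to guests → Body Art Authorization not required.
§11.2 Operating License is required → Compliance Authorization also required.
§11.3 offers tattoo or body-art services; is located in a residentially zoned district; is a home-based business → Operating License required.
§11.4 is located in a residentially zoned district → Residential Zone Authorization required.
§11.5 is located in a residentially zoned district; years in business 15 ≤ 19 → Residential Zone License not required.
§11.6 offers tattoo or body-art services → Regulatory Registration required.
§11.7 offers tattoo or body-art services → Municipal Authorization required.
§11.8 is located in a residentially zoned district; is a home-based business → exempt from Municipal Authorization.

Compliance Authorization, Operating License, Regulatory Registration, Residential Zone Authorization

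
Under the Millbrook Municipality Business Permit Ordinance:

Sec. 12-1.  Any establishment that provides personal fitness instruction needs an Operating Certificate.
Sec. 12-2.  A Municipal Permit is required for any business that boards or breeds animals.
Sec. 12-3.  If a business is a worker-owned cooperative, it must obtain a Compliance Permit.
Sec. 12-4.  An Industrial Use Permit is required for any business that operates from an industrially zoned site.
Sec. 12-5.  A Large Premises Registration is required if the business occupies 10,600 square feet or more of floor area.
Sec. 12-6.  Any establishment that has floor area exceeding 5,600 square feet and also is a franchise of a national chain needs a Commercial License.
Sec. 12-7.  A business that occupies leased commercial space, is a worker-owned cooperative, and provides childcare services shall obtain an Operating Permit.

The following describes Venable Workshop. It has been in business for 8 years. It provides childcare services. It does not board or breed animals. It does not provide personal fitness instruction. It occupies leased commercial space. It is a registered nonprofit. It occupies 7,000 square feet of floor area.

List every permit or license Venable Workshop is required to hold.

Sec. 12-1. does not provide personal fitness instruction → Operating Certificate not required.
Sec. 12-2. does not board or breed animals → Municipal Permit not required.
Sec. 12-3. is a registered nonprofit (not: is a worker-owned cooperative) → Compliance Permit not required.
Sec. 12-4. occupies leased commercial space (not: operates from an industrially zoned site) → Industrial Use Permit not required.
Sec. 12-5. floor area 7,000 square feet < 10,600 square feet → Large Premises Registration not required.
Sec. 12-6. floor area 7,000 square feet > 5,600 square feet; is a registered nonprofit (not: is a franchise of a national chain) → Commercial License not required.
Sec. 12-7. occupies leased commercial space; is a registered nonprofit (not: is a worker-owned cooperative); provides childcare services → Operating Permit not required.

None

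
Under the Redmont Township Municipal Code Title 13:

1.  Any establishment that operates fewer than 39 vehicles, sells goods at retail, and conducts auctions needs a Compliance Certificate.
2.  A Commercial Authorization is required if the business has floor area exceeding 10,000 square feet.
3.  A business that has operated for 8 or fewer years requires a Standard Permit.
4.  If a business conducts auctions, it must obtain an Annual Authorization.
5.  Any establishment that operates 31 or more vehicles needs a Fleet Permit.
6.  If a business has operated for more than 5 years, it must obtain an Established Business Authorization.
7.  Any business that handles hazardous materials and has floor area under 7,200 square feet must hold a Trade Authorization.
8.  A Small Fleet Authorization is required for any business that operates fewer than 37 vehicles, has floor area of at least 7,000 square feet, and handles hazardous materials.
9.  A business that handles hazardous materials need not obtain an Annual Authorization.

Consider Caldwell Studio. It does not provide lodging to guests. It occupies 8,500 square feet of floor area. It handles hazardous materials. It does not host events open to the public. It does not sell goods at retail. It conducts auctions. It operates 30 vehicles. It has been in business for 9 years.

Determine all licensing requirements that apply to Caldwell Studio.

1. vehicles 30 < 39; does not sell goods at retail; conducts auctions → Compliance Certificate not required.
2. floor area 8,500 square feet ≤ 10,000 square feet → Commercial Authorization not required.
3. years in business 9 > 8 → Standard Permit not required.
4. conducts auctions → Annual Authorization required.
5. vehicles 30 < 31 → Fleet Permit not required.
6. years in business 9 > 5 → Established Business Authorization required.
7. handles hazardous materials; floor area 8,500 square feet ≥ 7,200 square feet → Trade Authorization not required.
8. vehicles 30 < 37; floor area 8,500 square feet ≥ 7,000 square feet; handles hazardous materials → Small Fleet Authorization required.
9. handles hazardous materials → exempt from Annual Authorization.

Established Business Authorization, Small Fleet Authorization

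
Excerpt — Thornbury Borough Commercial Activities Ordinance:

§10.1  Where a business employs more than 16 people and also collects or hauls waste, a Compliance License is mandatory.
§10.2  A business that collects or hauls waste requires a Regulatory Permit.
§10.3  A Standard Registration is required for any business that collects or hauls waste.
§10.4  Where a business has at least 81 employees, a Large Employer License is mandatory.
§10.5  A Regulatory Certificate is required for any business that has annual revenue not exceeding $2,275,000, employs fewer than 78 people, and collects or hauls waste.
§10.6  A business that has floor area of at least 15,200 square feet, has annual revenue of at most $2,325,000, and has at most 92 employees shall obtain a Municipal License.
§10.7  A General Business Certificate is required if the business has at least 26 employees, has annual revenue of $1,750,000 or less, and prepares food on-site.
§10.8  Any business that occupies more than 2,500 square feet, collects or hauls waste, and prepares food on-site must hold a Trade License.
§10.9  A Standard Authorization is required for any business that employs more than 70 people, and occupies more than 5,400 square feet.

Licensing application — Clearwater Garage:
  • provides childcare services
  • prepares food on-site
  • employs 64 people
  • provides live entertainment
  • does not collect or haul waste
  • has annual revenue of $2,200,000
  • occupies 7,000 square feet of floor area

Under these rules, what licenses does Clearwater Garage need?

§10.1 employees 64 > 16; does not collect or haul waste → Compliance License not required.
§10.2 does not collect or haul waste → Regulatory Permit not required.
§10.3 does not collect or haul waste → Standard Registration not required.
§10.4 employees 64 < 81 → Large Employer License not required.
§10.5 revenue $2,200,000 ≤ $2,275,000; employees 64 < 78; does not collect or haul waste → Regulatory Certificate not required.
§10.6 floor area 7,000 square feet < 15,200 square feet; revenue $2,200,000 ≤ $2,325,000; employees 64 ≤ 92 → Municipal License not required.
§10.7 employees 64 ≥ 26; revenue $2,200,000 > $1,750,000; prepares food on-site → General Business Certificate not required.
§10.8 floor area 7,000 square feet > 2,500 square feet; does not collect or haul waste; prepares food on-site → Trade License not required.
§10.9 employees 64 ≤ 70; floor area 7,000 square feet > 5,400 square feet → Standard Authorization not required.

None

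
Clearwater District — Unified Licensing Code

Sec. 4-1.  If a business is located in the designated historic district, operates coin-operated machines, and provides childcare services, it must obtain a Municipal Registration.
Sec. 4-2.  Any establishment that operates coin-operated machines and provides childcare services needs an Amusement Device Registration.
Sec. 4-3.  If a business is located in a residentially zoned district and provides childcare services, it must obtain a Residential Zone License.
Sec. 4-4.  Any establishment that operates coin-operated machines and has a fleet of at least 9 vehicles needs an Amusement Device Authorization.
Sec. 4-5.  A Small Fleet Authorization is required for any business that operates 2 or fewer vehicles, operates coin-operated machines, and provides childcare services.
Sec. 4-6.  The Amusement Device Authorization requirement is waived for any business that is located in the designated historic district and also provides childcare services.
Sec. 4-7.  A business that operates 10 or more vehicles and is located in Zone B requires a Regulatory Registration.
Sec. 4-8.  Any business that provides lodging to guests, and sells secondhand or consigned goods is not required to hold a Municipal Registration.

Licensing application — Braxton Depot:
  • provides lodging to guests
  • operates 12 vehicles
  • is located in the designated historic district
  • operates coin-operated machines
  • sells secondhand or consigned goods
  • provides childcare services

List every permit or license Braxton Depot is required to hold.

Sec. 4-1. is located in the designated historic district; operates coin-operated machines; provides childcare services → Municipal Registration required.
Sec. 4-2. operates coin-operated machines; provides childcare services → Amusement Device Registration required.
Sec. 4-3. is located in the designated historic district (not: is located in a residentially zoned district); provides childcare services → Residential Zone License not required.
Sec. 4-4. operates coin-operated machines; vehicles 12 ≥ 9 → Amusement Device Authorization required.
Sec. 4-5. vehicles 12 > 2; operates coin-operated machines; provides childcare services → Small Fleet Authorization not required.
Sec. 4-6. is located in the designated historic district; provides childcare services → exempt from Amusement Device Authorization.
Sec. 4-7. vehicles 12 ≥ 10; is located in the designated historic district (not: is located in Zone B) → Regulatory Registration not required.
Sec. 4-8. provides lodging to guests; sells secondhand or consigned goods → exempt from Municipal Registration.

Amusement Device Registration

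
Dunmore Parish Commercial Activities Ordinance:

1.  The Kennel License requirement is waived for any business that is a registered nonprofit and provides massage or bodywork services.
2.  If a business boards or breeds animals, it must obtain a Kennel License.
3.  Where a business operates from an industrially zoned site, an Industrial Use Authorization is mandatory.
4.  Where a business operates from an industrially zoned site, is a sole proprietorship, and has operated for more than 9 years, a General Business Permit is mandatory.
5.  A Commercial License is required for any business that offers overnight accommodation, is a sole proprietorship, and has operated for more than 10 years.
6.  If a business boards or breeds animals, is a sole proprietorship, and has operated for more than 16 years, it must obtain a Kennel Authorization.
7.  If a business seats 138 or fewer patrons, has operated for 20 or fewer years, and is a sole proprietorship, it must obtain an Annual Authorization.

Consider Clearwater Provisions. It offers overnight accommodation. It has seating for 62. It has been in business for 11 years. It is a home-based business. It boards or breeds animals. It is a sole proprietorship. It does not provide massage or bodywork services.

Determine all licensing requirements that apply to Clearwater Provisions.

Annual Authorization, Commercial License, Kennel License

1. is a sole proprietorship (not: is a registered nonprofit); does not provide massage or bodywork services → Kennel License exemption does not apply.
2. boards or breeds animals → Kennel License required.
3. is a home-based business (not: operates from an industrially zoned site) → Industrial Use Authorization not required.
4. is a home-based business (not: operates from an industrially zoned site); is a sole proprietorship; years in business 11 > 9 → General Business Permit not required.
5. offers overnight accommodation; is a sole proprietorship; years in business 11 > 10 → Commercial License required.
6. boards or breeds animals; is a sole proprietorship; years in business 11 ≤ 16 → Kennel Authorization not required.
7. seating 62 ≤ 138; years in business 11 ≤ 20; is a sole proprietorship → Annual Authorization required.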